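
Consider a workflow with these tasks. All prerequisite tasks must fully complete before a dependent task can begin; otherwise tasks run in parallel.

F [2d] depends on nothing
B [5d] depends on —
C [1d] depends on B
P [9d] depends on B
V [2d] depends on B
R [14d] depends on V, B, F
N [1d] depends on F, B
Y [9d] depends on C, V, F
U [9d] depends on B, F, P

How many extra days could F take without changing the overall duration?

B→P→U = 5+9+9 = 23 sets the makespan at 23 days.
The longest chain containing F totals 16 days.
Float = 23 − 16 = 7.

7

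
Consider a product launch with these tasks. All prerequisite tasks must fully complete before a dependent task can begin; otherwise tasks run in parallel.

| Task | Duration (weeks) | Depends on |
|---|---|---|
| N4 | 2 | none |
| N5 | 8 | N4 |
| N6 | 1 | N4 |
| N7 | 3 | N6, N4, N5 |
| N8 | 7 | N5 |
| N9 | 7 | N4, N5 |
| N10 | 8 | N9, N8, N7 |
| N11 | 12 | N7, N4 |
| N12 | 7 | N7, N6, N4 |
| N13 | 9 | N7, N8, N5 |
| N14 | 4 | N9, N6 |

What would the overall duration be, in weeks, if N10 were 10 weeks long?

Critical path before the change: N4→N5→N8→N13 = 2+8+7+9 = 26 giving 26 weeks.
N10 has 1 week of float (longest path through it is 25).
The binding chain switches to N4→N5→N8→N10 = 2+8+7+10 = 27; finish 27 weeks.

27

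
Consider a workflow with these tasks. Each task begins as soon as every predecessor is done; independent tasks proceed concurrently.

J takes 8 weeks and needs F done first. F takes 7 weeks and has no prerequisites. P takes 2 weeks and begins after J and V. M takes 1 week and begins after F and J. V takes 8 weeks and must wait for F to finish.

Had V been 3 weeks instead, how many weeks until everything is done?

The binding path is F→V→P = 7+8+2 = 17; finish at 17 weeks.
Since V is critical, the -5 change carries straight to that chain (now 12 weeks).
Now F→J→P = 7+8+2 = 17 is longest, so the finish becomes 17 weeks.

17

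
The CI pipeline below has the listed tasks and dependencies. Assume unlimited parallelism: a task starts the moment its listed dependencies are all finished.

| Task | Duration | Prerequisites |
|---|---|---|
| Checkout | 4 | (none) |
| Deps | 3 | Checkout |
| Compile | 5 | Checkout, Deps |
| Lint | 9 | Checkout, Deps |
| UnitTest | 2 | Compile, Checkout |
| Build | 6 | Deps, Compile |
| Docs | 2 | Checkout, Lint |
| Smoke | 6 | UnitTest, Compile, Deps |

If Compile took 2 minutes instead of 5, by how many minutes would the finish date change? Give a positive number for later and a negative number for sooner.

-2

Critical path before the change: Checkout→Deps→Compile→UnitTest→Smoke = 4+3+5+2+6 = 20 giving 20 minutes.
Compile is on the critical path; changing it to 2 makes that path 17 minutes.
Now Checkout→Deps→Lint→Docs = 4+3+9+2 = 18 is longest, so the finish becomes 18 minutes.
Change in finish: 18 − 20 = -2 minutes.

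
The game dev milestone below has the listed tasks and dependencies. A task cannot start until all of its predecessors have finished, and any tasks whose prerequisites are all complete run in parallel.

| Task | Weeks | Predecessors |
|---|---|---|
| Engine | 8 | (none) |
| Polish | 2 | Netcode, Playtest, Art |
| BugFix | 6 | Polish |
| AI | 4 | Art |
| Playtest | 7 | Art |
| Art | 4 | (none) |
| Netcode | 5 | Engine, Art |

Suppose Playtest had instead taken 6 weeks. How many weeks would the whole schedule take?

Actual critical path: Engine→Netcode→Polish→BugFix = 8+5+2+6 = 21 ⇒ 21 weeks.
Playtest is off the critical path — its longest chain is 19 weeks, giving 2 of slack.
That remains the longest chain; total 21 weeks.

21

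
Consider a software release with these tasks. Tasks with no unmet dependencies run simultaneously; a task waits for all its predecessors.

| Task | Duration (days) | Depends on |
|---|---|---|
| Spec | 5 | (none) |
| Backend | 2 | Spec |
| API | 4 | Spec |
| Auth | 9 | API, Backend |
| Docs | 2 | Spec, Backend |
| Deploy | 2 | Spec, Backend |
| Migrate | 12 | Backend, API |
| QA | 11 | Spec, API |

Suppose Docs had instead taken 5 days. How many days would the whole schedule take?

Actual critical path: Spec→API→Migrate = 5+4+12 = 21 ⇒ 21 days.
Docs has 12 days of float (longest path through it is 9).
The critical path is still Spec→API→Migrate; finish is now 21 days.

21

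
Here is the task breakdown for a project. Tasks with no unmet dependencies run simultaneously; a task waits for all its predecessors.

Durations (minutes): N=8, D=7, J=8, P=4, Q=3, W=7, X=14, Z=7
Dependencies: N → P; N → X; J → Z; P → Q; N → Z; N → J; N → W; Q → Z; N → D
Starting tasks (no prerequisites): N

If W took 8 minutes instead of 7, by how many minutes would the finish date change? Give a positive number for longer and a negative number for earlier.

The binding path is N→J→Z = 8+8+7 = 23; finish at 23 minutes.
The longest path through W is only 15 minutes, so W has float 8.
That remains the longest chain; total 23 minutes.
Change in finish: 23 − 23 = +0 minutes.

0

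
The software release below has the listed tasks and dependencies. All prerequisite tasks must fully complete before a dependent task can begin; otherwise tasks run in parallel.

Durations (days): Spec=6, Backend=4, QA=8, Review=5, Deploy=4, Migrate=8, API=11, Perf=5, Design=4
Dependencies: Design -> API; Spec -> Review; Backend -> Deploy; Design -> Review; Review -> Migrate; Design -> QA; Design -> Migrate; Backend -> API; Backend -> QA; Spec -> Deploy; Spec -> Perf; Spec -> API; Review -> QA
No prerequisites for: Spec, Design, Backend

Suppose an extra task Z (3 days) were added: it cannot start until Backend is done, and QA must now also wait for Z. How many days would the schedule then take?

19

Originally the schedule takes 19 days.
With Z inserted, QA now waits for max(Review, Backend, Design, Z).
New critical path: Spec→Review→Migrate = 6+5+8 = 19 ⇒ 19 days.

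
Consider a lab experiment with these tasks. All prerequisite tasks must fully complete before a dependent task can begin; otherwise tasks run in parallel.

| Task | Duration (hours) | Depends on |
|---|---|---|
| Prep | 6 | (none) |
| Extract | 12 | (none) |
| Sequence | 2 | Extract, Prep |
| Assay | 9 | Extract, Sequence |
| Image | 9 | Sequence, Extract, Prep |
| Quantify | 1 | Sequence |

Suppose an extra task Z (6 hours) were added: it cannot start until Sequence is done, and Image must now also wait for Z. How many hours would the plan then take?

29

Originally the plan takes 23 hours.
With Z inserted, Image now waits for max(Sequence, Extract, Prep, Z).
New critical path: Extract→Sequence→Z→Image = 12+2+6+9 = 29 ⇒ 29 hours.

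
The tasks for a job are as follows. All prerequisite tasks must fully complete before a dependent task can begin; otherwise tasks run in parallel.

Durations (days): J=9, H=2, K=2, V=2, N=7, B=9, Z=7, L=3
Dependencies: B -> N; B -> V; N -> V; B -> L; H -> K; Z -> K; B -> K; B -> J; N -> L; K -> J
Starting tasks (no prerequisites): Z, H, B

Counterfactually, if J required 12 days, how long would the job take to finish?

Actual critical path: B→K→J = 9+2+9 = 20 ⇒ 20 days.
J lies on that path, so at 12 days the path becomes 23 days.
No other chain overtakes it, so the finish is 23 days.

23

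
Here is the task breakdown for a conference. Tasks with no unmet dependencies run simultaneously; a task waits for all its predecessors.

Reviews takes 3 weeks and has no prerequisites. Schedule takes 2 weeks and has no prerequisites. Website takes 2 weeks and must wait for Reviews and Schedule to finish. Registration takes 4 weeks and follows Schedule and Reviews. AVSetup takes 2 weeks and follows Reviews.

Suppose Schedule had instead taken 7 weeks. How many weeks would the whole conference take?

Actual critical path: Reviews→Registration = 3+4 = 7 ⇒ 7 weeks.
Schedule has 1 week of float (longest path through it is 6).
New critical path: Schedule→Registration = 7+4 = 11 ⇒ 11 weeks.

11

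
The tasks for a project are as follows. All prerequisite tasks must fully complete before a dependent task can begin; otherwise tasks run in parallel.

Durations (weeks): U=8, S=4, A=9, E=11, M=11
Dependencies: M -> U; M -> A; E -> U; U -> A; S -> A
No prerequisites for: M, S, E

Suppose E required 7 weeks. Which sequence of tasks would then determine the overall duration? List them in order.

Critical path before the change: E→U→A = 11+8+9 = 28 giving 28 weeks.
E is on the critical path; changing it to 7 makes that path 24 weeks.
Now M→U→A = 11+8+9 = 28 is longest, so the finish becomes 28 weeks.

M, U, A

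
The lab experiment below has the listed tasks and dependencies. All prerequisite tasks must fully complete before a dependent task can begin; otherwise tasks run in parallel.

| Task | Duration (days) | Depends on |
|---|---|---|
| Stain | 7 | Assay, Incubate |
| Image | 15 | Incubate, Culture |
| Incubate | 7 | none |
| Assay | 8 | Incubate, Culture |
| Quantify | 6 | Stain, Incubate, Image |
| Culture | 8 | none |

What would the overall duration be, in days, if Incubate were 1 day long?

The binding path is Culture→Assay→Stain→Quantify = 8+8+7+6 = 29; finish at 29 days.
Incubate is off the critical path — its longest chain is 28 days, giving 1 of slack.
That remains the longest chain; total 29 days.

29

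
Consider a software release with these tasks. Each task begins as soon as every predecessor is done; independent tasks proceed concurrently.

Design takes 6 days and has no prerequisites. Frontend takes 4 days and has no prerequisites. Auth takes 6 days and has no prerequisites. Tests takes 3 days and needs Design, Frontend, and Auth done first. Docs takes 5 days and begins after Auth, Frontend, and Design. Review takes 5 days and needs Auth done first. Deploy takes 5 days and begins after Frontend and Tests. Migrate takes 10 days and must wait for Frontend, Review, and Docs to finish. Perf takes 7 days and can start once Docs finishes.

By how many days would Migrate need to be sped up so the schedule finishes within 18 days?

3

Current finish: 21 days; target: 18.
Migrate is on every critical path, so each day cut from Migrate cuts the finish by one (this holds down to a finish of 18).
Need 21 − 18 = 3 days off Migrate → Migrate becomes 7 days, finish becomes 18.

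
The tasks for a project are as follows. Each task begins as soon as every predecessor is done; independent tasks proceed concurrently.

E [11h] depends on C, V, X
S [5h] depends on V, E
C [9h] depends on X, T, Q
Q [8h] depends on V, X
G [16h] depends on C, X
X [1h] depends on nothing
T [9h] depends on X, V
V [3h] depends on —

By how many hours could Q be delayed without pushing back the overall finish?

Critical path: V→T→C→E→S = 3+9+9+11+5 = 37, so the finish is 37 hours.
Longest path through Q: 36 hours (earliest finish 11, latest finish 12).
So Q can slip 12 − 11 = 1 hour.

1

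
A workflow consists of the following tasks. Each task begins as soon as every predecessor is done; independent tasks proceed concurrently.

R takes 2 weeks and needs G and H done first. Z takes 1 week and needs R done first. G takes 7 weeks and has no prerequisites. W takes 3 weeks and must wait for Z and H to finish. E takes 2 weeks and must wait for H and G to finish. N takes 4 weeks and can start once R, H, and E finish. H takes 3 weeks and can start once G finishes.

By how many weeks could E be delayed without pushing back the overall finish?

Critical path: G→H→E→N = 7+3+2+4 = 16, so the finish is 16 weeks.
E finishes as early as 12 and must finish by 12.
Float = 16 − 16 = 0.

0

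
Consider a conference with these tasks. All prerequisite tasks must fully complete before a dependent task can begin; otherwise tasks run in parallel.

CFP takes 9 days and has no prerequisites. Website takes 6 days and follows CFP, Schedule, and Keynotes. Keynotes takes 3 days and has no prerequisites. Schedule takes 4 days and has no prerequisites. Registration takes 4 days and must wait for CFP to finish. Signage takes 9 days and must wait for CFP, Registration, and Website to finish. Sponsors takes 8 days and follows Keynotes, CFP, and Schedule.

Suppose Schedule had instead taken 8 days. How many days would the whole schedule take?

Critical path before the change: CFP→Website→Signage = 9+6+9 = 24 giving 24 days.
Schedule has 5 days of float (longest path through it is 19).
That remains the longest chain; total 24 days.

24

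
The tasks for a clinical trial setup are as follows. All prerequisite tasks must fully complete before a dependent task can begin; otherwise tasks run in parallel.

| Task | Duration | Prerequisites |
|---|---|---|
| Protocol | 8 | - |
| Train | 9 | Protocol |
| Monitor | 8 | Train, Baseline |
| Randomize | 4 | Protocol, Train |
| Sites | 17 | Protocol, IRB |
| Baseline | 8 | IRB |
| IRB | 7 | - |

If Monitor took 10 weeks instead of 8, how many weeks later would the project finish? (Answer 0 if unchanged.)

The binding path is Protocol→Train→Monitor = 8+9+8 = 25; finish at 25 weeks.
Monitor is on the critical path; changing it to 10 makes that path 27 weeks.
That remains the longest chain; total 27 weeks.
Change in finish: 27 − 25 = +2 weeks.

2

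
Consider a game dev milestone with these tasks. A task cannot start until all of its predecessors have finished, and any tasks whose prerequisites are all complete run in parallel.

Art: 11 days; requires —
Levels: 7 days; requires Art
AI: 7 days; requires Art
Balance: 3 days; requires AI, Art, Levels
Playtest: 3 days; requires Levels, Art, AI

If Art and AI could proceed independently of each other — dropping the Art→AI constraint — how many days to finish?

21

Original critical path: Art→Levels→Balance = 11+7+3 = 21 ⇒ 21 days.
Without Art→AI, AI's earliest start moves from 11 to 0.
New critical path: Art→Levels→Balance = 11+7+3 = 21 ⇒ 21 days.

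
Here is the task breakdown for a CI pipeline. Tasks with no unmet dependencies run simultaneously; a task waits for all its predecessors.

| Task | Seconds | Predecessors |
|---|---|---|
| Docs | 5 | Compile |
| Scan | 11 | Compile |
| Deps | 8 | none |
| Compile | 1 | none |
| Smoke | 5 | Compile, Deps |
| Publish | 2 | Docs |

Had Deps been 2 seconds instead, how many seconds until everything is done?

12

Critical path before the change: Deps→Smoke = 8+5 = 13 giving 13 seconds.
Deps lies on that path, so at 2 seconds the path becomes 7 seconds.
The binding chain switches to Compile→Scan = 1+11 = 12; finish 12 seconds.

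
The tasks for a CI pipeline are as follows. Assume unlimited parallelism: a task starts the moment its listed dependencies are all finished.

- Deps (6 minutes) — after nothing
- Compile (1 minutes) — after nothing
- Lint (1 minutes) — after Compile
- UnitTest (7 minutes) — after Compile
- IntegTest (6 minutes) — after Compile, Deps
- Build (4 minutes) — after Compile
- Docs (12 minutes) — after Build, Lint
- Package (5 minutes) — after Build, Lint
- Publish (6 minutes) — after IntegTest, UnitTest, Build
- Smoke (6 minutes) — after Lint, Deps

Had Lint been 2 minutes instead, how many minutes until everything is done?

18

Baseline: Deps→IntegTest→Publish = 6+6+6 = 18 → 18 minutes.
The longest path through Lint is only 14 minutes, so Lint has float 4.
The critical path is still Deps→IntegTest→Publish; finish is now 18 minutes.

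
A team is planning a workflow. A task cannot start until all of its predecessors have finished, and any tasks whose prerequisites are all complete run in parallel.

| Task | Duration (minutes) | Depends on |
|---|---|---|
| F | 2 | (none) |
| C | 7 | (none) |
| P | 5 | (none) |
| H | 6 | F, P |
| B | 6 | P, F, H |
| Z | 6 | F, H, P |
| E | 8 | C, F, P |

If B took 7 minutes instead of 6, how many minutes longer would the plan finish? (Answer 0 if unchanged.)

1

The binding path is P→H→B = 5+6+6 = 17; finish at 17 minutes.
B lies on that path, so at 7 minutes the path becomes 18 minutes.
No other chain overtakes it, so the finish is 18 minutes.
Change in finish: 18 − 17 = +1 minutes.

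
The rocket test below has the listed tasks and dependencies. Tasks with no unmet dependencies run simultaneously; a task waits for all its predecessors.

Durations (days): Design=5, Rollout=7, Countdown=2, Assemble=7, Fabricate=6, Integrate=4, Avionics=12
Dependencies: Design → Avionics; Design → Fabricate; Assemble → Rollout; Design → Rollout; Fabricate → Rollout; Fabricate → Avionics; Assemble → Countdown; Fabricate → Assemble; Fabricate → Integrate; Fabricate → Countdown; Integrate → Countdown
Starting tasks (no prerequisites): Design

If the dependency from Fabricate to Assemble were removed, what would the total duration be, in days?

23

Original critical path: Design→Fabricate→Assemble→Rollout = 5+6+7+7 = 25 ⇒ 25 days.
Without Fabricate→Assemble, Assemble's earliest start moves from 11 to 0.
The longest chain is now Design→Fabricate→Avionics = 5+6+12 = 23, so the plan takes 23 days.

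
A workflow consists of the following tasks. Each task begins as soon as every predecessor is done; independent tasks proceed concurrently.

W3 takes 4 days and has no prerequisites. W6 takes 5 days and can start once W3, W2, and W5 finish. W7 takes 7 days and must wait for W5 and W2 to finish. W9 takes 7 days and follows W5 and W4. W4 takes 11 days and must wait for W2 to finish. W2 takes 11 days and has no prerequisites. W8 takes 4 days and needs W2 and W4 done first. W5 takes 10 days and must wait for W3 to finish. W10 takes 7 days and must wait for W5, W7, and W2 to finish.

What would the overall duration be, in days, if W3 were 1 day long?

Actual critical path: W2→W4→W9 = 11+11+7 = 29 ⇒ 29 days.
W3 is off the critical path — its longest chain is 28 days, giving 1 of slack.
The critical path is still W2→W4→W9; finish is now 29 days.

29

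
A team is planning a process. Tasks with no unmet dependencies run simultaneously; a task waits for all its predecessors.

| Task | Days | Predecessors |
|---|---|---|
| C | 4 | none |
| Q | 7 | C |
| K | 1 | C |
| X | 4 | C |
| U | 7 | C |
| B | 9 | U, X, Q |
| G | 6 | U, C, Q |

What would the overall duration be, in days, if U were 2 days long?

20

The binding path is C→U→B = 4+7+9 = 20; finish at 20 days.
U is on the critical path; changing it to 2 makes that path 15 days.
New critical path: C→Q→B = 4+7+9 = 20 ⇒ 20 days.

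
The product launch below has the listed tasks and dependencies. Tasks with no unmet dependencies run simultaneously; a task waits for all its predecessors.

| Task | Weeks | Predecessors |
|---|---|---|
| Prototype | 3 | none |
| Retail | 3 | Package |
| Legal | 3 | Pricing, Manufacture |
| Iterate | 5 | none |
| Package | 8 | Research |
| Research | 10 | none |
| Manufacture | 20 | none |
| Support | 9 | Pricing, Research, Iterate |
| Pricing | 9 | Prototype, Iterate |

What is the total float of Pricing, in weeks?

Iterate→Pricing→Support = 5+9+9 = 23 sets the makespan at 23 weeks.
The longest chain containing Pricing totals 23 weeks.
So Pricing can slip 14 − 14 = 0 weeks.

0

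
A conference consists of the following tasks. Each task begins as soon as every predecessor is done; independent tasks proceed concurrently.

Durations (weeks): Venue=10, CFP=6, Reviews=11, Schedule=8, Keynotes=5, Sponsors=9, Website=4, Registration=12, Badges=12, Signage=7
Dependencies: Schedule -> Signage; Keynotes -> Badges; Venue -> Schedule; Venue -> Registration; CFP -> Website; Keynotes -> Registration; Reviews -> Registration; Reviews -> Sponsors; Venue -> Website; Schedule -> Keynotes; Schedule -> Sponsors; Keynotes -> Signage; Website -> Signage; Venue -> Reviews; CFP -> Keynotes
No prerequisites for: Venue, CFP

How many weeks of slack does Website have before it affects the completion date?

14

Venue→Schedule→Keynotes→Registration = 10+8+5+12 = 35 sets the makespan at 35 weeks.
Longest path through Website: 21 weeks (earliest finish 14, latest finish 28).
Float = 35 − 21 = 14.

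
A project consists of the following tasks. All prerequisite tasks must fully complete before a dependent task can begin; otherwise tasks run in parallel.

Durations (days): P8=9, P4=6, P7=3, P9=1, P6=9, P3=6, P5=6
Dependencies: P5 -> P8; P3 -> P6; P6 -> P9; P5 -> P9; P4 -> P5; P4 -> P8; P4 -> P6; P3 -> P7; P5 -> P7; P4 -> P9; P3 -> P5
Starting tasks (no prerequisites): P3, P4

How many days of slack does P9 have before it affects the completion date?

Critical path: P3→P5→P8 = 6+6+9 = 21, so the finish is 21 days.
Longest path through P9: 16 days (earliest finish 16, latest finish 21).
Slack of P9 = 20 − 15 = 5 days.

5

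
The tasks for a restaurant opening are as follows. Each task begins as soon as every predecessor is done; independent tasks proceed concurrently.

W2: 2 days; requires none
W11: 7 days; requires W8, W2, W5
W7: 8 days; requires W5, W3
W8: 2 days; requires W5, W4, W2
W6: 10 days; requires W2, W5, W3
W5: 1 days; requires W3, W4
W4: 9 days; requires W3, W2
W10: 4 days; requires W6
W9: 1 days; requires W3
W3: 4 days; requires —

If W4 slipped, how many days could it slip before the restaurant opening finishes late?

The longest chain is W3→W4→W5→W6→W10 = 4+9+1+10+4 = 28; overall finish 28 days.
W4 finishes as early as 13 and must finish by 13.
So W4 can slip 13 − 13 = 0 days.

0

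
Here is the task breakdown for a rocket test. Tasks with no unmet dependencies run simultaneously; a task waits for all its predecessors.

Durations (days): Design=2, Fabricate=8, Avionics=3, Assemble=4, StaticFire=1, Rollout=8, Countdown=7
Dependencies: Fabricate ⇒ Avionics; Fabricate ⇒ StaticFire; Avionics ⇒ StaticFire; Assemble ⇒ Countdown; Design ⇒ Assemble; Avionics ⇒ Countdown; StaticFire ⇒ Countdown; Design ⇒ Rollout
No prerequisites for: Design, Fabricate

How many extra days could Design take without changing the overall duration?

The longest chain is Fabricate→Avionics→StaticFire→Countdown = 8+3+1+7 = 19; overall finish 19 days.
Longest path through Design: 13 days (earliest finish 2, latest finish 8).
So Design can slip 8 − 2 = 6 days.

6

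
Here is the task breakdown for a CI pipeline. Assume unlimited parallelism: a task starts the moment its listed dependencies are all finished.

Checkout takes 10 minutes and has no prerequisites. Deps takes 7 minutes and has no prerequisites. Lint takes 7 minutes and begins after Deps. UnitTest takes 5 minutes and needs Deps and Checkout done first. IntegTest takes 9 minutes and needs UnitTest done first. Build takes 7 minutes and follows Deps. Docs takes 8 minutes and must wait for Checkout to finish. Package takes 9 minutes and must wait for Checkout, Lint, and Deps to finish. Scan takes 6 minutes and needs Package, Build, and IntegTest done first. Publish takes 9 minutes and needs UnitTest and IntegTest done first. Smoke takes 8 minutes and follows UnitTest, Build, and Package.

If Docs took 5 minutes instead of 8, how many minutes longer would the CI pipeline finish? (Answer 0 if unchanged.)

0

The binding path is Checkout→UnitTest→IntegTest→Publish = 10+5+9+9 = 33; finish at 33 minutes.
Docs has 15 minutes of float (longest path through it is 18).
The critical path is still Checkout→UnitTest→IntegTest→Publish; finish is now 33 minutes.
Change in finish: 33 − 33 = +0 minutes.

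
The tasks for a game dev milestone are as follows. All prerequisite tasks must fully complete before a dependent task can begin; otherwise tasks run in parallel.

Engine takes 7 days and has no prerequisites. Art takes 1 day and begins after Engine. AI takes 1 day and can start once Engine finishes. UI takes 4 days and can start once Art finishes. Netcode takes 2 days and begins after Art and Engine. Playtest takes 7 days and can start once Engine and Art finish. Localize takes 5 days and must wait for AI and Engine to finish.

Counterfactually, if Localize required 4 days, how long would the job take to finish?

Critical path before the change: Engine→Art→Playtest = 7+1+7 = 15 giving 15 days.
The longest path through Localize is only 13 days, so Localize has float 2.
No other chain overtakes it, so the finish is 15 days.

15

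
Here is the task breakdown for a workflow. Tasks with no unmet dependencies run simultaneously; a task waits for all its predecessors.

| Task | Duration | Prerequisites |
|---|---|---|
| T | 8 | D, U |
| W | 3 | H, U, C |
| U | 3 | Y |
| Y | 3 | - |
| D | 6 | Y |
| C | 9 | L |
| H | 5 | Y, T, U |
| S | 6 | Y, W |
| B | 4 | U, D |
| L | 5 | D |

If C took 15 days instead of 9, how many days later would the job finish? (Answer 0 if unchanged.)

Actual critical path: Y→D→L→C→W→S = 3+6+5+9+3+6 = 32 ⇒ 32 days.
Since C is critical, the +6 change carries straight to that chain (now 38 days).
No other chain overtakes it, so the finish is 38 days.
Change in finish: 38 − 32 = +6 days.

6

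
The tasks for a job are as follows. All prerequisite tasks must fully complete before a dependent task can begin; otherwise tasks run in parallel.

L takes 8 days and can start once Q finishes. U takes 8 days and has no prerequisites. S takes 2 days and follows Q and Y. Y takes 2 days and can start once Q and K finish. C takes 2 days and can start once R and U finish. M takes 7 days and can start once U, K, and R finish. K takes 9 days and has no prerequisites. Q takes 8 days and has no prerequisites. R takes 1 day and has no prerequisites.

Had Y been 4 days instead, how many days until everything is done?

Baseline: Q→L = 8+8 = 16 → 16 days.
Y is off the critical path — its longest chain is 13 days, giving 3 of slack.
The critical path is still Q→L; finish is now 16 days.

16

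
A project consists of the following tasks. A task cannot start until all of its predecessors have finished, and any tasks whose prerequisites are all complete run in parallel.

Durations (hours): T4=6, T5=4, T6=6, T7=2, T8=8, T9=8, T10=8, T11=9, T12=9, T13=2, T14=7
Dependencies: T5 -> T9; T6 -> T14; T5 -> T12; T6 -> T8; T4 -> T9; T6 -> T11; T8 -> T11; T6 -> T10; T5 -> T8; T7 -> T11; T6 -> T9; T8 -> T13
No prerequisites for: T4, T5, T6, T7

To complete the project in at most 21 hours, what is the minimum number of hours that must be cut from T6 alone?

Current finish: 23 hours; target: 21.
T6 is on every critical path, so each hour cut from T6 cuts the finish by one (this holds down to a finish of 21).
Need 23 − 21 = 2 hours off T6 → T6 becomes 4 hours, finish becomes 21.

2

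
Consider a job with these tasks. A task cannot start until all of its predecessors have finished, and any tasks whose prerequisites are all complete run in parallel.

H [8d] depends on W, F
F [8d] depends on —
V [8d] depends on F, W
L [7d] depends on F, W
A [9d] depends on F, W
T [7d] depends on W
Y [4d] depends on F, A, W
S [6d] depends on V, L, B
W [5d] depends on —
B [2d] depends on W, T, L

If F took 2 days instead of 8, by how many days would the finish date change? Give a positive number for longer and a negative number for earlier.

Critical path before the change: F→L→B→S = 8+7+2+6 = 23 giving 23 days.
F lies on that path, so at 2 days the path becomes 17 days.
Now W→T→B→S = 5+7+2+6 = 20 is longest, so the finish becomes 20 days.
Change in finish: 20 − 23 = -3 days.

-3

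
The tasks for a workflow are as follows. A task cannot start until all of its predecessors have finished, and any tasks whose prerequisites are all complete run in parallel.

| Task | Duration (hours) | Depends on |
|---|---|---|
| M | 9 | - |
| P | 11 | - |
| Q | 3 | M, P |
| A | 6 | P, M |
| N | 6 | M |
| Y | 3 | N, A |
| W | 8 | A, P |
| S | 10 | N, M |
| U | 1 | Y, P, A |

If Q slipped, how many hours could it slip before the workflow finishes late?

Critical path: M→N→S = 9+6+10 = 25, so the finish is 25 hours.
Q finishes as early as 14 and must finish by 25.
Slack of Q = 22 − 11 = 11 hours.

11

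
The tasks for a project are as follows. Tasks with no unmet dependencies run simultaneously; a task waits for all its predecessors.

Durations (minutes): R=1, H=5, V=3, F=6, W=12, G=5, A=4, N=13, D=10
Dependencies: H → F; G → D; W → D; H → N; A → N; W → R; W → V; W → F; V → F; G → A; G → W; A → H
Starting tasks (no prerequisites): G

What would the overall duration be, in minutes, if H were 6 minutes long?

28

Critical path before the change: G→A→H→N = 5+4+5+13 = 27 giving 27 minutes.
H is on the critical path; changing it to 6 makes that path 28 minutes.
No other chain overtakes it, so the finish is 28 minutes.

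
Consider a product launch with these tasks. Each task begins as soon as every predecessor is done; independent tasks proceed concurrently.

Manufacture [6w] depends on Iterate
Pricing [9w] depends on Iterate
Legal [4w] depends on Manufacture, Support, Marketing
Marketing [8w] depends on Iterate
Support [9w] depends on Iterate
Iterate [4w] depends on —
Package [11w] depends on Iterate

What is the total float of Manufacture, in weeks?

Iterate→Support→Legal = 4+9+4 = 17 sets the makespan at 17 weeks.
The longest chain containing Manufacture totals 14 weeks.
Slack of Manufacture = 7 − 4 = 3 weeks.

3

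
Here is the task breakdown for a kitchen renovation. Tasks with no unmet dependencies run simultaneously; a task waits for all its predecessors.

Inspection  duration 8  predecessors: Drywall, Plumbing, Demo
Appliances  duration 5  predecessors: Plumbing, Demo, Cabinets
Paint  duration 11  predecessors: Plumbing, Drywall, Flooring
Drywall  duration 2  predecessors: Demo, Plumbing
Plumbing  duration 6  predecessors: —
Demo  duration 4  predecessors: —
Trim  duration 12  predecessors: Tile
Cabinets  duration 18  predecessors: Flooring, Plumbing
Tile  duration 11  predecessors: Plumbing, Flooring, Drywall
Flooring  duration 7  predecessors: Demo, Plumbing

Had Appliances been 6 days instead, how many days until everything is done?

Actual critical path: Plumbing→Flooring→Cabinets→Appliances = 6+7+18+5 = 36 ⇒ 36 days.
Appliances lies on that path, so at 6 days the path becomes 37 days.
That remains the longest chain; total 37 days.

37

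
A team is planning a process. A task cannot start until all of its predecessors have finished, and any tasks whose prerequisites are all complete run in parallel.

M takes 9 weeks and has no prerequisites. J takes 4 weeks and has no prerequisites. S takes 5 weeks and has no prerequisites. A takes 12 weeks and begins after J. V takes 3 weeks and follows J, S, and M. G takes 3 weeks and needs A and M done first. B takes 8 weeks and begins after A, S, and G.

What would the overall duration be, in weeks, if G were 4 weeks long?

28

Critical path before the change: J→A→G→B = 4+12+3+8 = 27 giving 27 weeks.
Since G is critical, the +1 change carries straight to that chain (now 28 weeks).
The critical path is still J→A→G→B; finish is now 28 weeks.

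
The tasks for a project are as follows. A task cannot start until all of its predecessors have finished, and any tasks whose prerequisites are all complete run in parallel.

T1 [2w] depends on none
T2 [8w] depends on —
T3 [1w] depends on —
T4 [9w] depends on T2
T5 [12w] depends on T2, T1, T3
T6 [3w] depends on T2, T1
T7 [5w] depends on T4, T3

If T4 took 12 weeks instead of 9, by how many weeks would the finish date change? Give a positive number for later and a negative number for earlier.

Actual critical path: T2→T4→T7 = 8+9+5 = 22 ⇒ 22 weeks.
Since T4 is critical, the +3 change carries straight to that chain (now 25 weeks).
That remains the longest chain; total 25 weeks.
Change in finish: 25 − 22 = +3 weeks.

3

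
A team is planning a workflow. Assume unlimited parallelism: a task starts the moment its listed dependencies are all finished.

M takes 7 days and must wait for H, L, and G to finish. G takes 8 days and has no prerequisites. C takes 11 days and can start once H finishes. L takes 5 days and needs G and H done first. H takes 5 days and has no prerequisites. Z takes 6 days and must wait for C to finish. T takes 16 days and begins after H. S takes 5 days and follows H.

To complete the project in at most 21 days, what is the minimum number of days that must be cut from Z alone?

1

Current finish: 22 days; target: 21.
Z is on every critical path, so each day cut from Z cuts the finish by one (this holds down to a finish of 21).
Need 22 − 21 = 1 day off Z → Z becomes 5 days, finish becomes 21.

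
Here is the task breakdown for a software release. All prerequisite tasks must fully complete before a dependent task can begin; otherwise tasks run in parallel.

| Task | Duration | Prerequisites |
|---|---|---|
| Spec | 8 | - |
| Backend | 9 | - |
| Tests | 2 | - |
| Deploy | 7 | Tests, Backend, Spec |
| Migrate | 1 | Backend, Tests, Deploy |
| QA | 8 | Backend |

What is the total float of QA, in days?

0

Critical path: Backend→Deploy→Migrate = 9+7+1 = 17, so the finish is 17 days.
Longest path through QA: 17 days (earliest finish 17, latest finish 17).
Float = 17 − 17 = 0.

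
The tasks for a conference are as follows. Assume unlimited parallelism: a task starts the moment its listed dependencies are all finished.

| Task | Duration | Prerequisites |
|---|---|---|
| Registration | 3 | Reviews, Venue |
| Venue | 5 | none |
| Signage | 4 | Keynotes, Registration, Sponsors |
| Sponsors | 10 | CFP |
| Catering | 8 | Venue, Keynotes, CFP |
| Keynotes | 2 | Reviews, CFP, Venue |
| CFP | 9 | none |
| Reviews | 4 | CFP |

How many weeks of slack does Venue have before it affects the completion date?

Critical path: CFP→Reviews→Keynotes→Catering = 9+4+2+8 = 23, so the finish is 23 weeks.
Longest path through Venue: 15 weeks (earliest finish 5, latest finish 13).
Float = 23 − 15 = 8.

8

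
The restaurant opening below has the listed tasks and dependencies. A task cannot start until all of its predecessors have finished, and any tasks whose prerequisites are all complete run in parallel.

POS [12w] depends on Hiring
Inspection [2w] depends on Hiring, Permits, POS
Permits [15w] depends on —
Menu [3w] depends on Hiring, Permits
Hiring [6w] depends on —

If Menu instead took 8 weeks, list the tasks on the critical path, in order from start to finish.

Critical path before the change: Hiring→POS→Inspection = 6+12+2 = 20 giving 20 weeks.
Menu is off the critical path — its longest chain is 18 weeks, giving 2 of slack.
New critical path: Permits→Menu = 15+8 = 23 ⇒ 23 weeks.

Permits, Menu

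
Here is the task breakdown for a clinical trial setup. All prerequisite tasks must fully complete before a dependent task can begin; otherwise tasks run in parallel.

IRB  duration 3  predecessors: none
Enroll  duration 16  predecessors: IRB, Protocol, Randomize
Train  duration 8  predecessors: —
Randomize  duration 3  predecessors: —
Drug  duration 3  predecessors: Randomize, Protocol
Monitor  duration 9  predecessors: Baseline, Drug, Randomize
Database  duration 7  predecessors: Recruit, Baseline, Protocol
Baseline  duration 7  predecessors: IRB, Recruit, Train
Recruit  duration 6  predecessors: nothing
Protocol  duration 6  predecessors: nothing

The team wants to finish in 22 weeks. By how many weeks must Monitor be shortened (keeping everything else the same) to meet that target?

Current finish: 24 weeks; target: 22.
Monitor is on every critical path, so each week cut from Monitor cuts the finish by one (this holds down to a finish of 22).
Need 24 − 22 = 2 weeks off Monitor → Monitor becomes 7 weeks, finish becomes 22.

2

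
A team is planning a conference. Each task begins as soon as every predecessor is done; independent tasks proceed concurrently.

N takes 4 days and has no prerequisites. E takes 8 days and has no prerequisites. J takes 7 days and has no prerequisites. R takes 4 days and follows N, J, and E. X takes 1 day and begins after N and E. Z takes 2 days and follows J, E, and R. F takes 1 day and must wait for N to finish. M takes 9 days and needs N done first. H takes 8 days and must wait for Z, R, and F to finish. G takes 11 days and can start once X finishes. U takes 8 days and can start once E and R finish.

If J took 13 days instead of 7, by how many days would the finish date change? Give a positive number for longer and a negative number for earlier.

5

The binding path is E→R→Z→H = 8+4+2+8 = 22; finish at 22 days.
J has 1 day of float (longest path through it is 21).
Now J→R→Z→H = 13+4+2+8 = 27 is longest, so the finish becomes 27 days.
Change in finish: 27 − 22 = +5 days.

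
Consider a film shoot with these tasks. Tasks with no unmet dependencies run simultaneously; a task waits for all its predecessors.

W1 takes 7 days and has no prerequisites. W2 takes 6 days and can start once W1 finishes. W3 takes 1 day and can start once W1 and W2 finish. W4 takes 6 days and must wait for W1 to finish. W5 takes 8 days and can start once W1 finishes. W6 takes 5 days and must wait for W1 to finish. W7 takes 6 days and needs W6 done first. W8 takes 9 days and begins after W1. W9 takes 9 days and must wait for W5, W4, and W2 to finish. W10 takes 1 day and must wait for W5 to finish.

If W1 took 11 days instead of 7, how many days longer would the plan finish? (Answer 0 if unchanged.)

4

Baseline: W1→W5→W9 = 7+8+9 = 24 → 24 days.
W1 is on the critical path; changing it to 11 makes that path 28 days.
The critical path is still W1→W5→W9; finish is now 28 days.
Change in finish: 28 − 24 = +4 days.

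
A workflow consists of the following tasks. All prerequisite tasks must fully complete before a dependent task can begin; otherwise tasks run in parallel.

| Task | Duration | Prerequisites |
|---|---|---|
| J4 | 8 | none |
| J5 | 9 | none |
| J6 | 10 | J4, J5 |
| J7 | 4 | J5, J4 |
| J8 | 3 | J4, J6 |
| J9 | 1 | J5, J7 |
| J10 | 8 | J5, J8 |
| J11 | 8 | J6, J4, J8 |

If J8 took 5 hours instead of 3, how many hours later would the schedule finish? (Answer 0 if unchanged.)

2

The binding path is J5→J6→J8→J10 = 9+10+3+8 = 30; finish at 30 hours.
Since J8 is critical, the +2 change carries straight to that chain (now 32 hours).
That remains the longest chain; total 32 hours.
Change in finish: 32 − 30 = +2 hours.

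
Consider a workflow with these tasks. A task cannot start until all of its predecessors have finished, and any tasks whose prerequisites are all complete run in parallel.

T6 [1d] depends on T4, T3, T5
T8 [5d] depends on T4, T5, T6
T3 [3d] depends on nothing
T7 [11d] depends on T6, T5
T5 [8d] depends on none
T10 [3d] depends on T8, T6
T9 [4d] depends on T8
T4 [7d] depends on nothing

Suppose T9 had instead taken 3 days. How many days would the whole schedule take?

Baseline: T5→T6→T7 = 8+1+11 = 20 → 20 days.
T9 has 2 days of float (longest path through it is 18).
That remains the longest chain; total 20 days.

20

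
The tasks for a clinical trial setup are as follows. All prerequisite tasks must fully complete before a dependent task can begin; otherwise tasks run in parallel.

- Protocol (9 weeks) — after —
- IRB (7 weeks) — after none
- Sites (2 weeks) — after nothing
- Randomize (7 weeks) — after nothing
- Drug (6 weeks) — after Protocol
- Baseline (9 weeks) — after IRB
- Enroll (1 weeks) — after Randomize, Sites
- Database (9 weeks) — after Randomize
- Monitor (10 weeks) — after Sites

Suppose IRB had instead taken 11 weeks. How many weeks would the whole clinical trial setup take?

20

The binding path is IRB→Baseline = 7+9 = 16; finish at 16 weeks.
Since IRB is critical, the +4 change carries straight to that chain (now 20 weeks).
No other chain overtakes it, so the finish is 20 weeks.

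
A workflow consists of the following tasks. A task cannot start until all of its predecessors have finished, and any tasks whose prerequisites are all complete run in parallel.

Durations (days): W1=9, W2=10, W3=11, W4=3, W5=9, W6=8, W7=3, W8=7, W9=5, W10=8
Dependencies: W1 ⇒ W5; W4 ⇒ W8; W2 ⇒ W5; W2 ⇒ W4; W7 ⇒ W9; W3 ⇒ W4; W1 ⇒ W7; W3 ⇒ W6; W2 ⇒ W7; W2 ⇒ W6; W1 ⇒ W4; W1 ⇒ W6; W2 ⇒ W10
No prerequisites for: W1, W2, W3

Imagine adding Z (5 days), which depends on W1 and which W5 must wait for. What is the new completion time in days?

Originally the project takes 21 days.
With Z inserted, W5 now waits for max(W1, W2, Z).
New critical path: W1→Z→W5 = 9+5+9 = 23 ⇒ 23 days.

23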